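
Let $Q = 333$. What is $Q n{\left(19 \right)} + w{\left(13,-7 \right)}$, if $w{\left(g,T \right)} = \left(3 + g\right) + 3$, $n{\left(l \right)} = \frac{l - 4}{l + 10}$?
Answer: $\frac{5546}{29} \approx 191.24$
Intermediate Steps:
$n{\left(l \right)} = \frac{-4 + l}{10 + l}$
$w{\left(g,T \right)} = 6 + g$
$Q n{\left(19 \right)} + w{\left(13,-7 \right)} = 333 \frac{-4 + 19}{10 + 19} + \left(6 + 13\right) = 333 \cdot \frac{1}{29} \cdot 15 + 19 = 333 \cdot \frac{15}{29} + 19 = \frac{4995}{29} + 19 = \frac{5546}{29}$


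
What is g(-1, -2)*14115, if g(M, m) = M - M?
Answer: 0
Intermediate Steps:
g(M, m) = 0
g(-1, -2)*14115 = 0*14115 = 0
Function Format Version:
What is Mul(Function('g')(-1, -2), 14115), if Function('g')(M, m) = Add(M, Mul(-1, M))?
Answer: 0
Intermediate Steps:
Function('g')(M, m) = 0
Mul(Function('g')(-1, -2), 14115) = Mul(0, 14115) = 0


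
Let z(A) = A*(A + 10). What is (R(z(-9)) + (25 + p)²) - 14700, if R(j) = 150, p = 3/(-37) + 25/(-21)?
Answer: -8444333981/603729 ≈ -13987.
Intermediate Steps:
p = -988/777 (p = 3*(-1/37) + 25*(-1/21) = -3/37 - 25/21 = -988/777 ≈ -1.2716)
z(A) = A*(10 + A)
(R(z(-9)) + (25 + p)²) - 14700 = (150 + (25 - 988/777)²) - 14700 = (150 + (18437/777)²) - 14700 = (150 + 339922969/603729) - 14700 = 430482319/603729 - 14700 = -8444333981/603729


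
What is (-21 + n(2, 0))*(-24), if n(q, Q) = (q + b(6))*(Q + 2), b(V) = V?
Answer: 120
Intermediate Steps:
n(q, Q) = (2 + Q)*(6 + q) (n(q, Q) = (q + 6)*(Q + 2) = (6 + q)*(2 + Q) = (2 + Q)*(6 + q))
(-21 + n(2, 0))*(-24) = (-21 + (12 + 2*2 + 6*0 + 0*2))*(-24) = (-21 + (12 + 4 + 0 + 0))*(-24) = (-21 + 16)*(-24) = -5*(-24) = 120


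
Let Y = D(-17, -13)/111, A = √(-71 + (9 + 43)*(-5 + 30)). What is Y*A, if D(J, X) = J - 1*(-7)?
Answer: -10*√1229/111 ≈ -3.1583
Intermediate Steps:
D(J, X) = 7 + J (D(J, X) = J + 7 = 7 + J)
A = √1229 (A = √(-71 + 52*25) = √(-71 + 1300) = √1229 ≈ 35.057)
Y = -10/111 (Y = (7 - 17)/111 = -10*1/111 = -10/111 ≈ -0.090090)
Y*A = -10*√1229/111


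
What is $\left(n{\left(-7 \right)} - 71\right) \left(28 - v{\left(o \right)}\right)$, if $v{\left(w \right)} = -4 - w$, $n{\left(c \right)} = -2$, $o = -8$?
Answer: $-1752$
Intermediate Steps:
$\left(n{\left(-7 \right)} - 71\right) \left(28 - v{\left(o \right)}\right) = \left(-2 - 71\right) \left(28 - \left(-4 - -8\right)\right) = - 73 \left(28 - \left(-4 + 8\right)\right) = - 73 \left(28 - 4\right) = \left(-73\right) 24 = -1752$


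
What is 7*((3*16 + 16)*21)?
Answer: 9408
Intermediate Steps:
7*((3*16 + 16)*21) = 7*((48 + 16)*21) = 7*(64*21) = 7*1344 = 9408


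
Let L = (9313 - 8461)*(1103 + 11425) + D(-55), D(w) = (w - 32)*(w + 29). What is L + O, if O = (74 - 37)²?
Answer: 10677487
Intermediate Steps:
D(w) = (-32 + w)*(29 + w)
L = 10676118 (L = (9313 - 8461)*(1103 + 11425) + (-928 + (-55)² - 3*(-55)) = 852*12528 + (-928 + 3025 + 165) = 10673856 + 2262 = 10676118)
O = 1369 (O = 37² = 1369)
L + O = 10676118 + 1369 = 10677487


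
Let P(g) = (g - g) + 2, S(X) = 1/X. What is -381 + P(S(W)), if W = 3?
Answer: -379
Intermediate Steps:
P(g) = 2 (P(g) = 0 + 2 = 2)
-381 + P(S(W)) = -381 + 2 = -379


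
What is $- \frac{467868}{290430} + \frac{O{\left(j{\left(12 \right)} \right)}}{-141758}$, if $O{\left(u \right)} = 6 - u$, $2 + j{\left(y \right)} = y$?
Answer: $- \frac{5526905852}{3430897995} \approx -1.6109$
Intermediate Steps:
$j{\left(y \right)} = -2 + y$
$- \frac{467868}{290430} + \frac{O{\left(j{\left(12 \right)} \right)}}{-141758} = - \frac{467868}{290430} + \frac{6 - \left(-2 + 12\right)}{-141758} = \left(-467868\right) \frac{1}{290430} + \left(6 - 10\right) \left(- \frac{1}{141758}\right) = - \frac{77978}{48405} + \left(6 - 10\right) \left(- \frac{1}{141758}\right) = - \frac{77978}{48405} - - \frac{2}{70879} = - \frac{77978}{48405} + \frac{2}{70879} = - \frac{5526905852}{3430897995}$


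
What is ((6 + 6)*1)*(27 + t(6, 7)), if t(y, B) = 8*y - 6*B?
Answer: 396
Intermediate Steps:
t(y, B) = -6*B + 8*y
((6 + 6)*1)*(27 + t(6, 7)) = ((6 + 6)*1)*(27 + (-6*7 + 8*6)) = (12*1)*(27 + (-42 + 48)) = 12*(27 + 6) = 12*33 = 396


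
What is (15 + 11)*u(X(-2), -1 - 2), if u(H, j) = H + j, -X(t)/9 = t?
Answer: 390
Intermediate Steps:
X(t) = -9*t
(15 + 11)*u(X(-2), -1 - 2) = (15 + 11)*(-9*(-2) + (-1 - 2)) = 26*(18 - 3) = 26*15 = 390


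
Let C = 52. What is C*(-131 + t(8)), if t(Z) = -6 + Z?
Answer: -6708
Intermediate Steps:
C*(-131 + t(8)) = 52*(-131 + (-6 + 8)) = 52*(-131 + 2) = 52*(-129) = -6708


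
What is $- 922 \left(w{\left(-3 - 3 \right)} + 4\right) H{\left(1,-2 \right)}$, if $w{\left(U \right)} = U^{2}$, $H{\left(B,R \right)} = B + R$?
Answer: $36880$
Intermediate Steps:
$- 922 \left(w{\left(-3 - 3 \right)} + 4\right) H{\left(1,-2 \right)} = - 922 \left(\left(-3 - 3\right)^{2} + 4\right) \left(1 - 2\right) = - 922 \left(\left(-6\right)^{2} + 4\right) \left(-1\right) = - 922 \left(36 + 4\right) \left(-1\right) = - 922 \cdot 40 \left(-1\right) = \left(-922\right) \left(-40\right) = 36880$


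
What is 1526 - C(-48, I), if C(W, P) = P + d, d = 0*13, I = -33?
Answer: 1559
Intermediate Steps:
d = 0
C(W, P) = P (C(W, P) = P + 0 = P)
1526 - C(-48, I) = 1526 - 1*(-33) = 1526 + 33 = 1559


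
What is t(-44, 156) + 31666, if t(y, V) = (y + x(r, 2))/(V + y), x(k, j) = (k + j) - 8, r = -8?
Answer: 1773267/56 ≈ 31665.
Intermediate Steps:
x(k, j) = -8 + j + k (x(k, j) = (j + k) - 8 = -8 + j + k)
t(y, V) = (-14 + y)/(V + y) (t(y, V) = (y + (-8 + 2 - 8))/(V + y) = (y - 14)/(V + y) = (-14 + y)/(V + y))
t(-44, 156) + 31666 = (-14 - 44)/(156 - 44) + 31666 = -58/112 + 31666 = (1/112)*(-58) + 31666 = -29/56 + 31666 = 1773267/56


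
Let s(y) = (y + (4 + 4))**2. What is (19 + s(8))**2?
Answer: 75625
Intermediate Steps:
s(y) = (8 + y)**2 (s(y) = (y + 8)**2 = (8 + y)**2)
(19 + s(8))**2 = (19 + (8 + 8)**2)**2 = (19 + 16**2)**2 = (19 + 256)**2 = 275**2 = 75625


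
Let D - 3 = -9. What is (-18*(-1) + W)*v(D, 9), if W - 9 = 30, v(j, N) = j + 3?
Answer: -171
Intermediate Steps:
D = -6 (D = 3 - 9 = -6)
v(j, N) = 3 + j
W = 39 (W = 9 + 30 = 39)
(-18*(-1) + W)*v(D, 9) = (-18*(-1) + 39)*(3 - 6) = (18 + 39)*(-3) = 57*(-3) = -171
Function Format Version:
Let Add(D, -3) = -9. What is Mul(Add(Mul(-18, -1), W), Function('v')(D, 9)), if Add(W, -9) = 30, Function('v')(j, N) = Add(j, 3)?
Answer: -171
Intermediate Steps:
D = -6 (D = Add(3, -9) = -6)
Function('v')(j, N) = Add(3, j)
W = 39 (W = Add(9, 30) = 39)
Mul(Add(Mul(-18, -1), W), Function('v')(D, 9)) = Mul(Add(Mul(-18, -1), 39), Add(3, -6)) = Mul(Add(18, 39), -3) = Mul(57, -3) = -171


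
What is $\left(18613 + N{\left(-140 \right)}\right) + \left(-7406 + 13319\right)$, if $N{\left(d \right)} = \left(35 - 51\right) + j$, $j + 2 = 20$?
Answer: $24528$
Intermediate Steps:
$j = 18$ ($j = -2 + 20 = 18$)
$N{\left(d \right)} = 2$ ($N{\left(d \right)} = \left(35 - 51\right) + 18 = -16 + 18 = 2$)
$\left(18613 + N{\left(-140 \right)}\right) + \left(-7406 + 13319\right) = \left(18613 + 2\right) + \left(-7406 + 13319\right) = 18615 + 5913 = 24528$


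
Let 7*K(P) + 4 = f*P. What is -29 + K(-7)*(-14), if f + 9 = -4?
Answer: -203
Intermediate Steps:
f = -13 (f = -9 - 4 = -13)
K(P) = -4/7 - 13*P/7 (K(P) = -4/7 + (-13*P)/7 = -4/7 - 13*P/7)
-29 + K(-7)*(-14) = -29 + (-4/7 - 13/7*(-7))*(-14) = -29 + (-4/7 + 13)*(-14) = -29 + (87/7)*(-14) = -29 - 174 = -203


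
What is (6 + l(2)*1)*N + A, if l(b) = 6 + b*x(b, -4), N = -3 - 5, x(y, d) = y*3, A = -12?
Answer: -204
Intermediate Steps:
x(y, d) = 3*y
N = -8
l(b) = 6 + 3*b² (l(b) = 6 + b*(3*b) = 6 + 3*b²)
(6 + l(2)*1)*N + A = (6 + (6 + 3*2²)*1)*(-8) - 12 = (6 + (6 + 3*4)*1)*(-8) - 12 = (6 + (6 + 12)*1)*(-8) - 12 = (6 + 18*1)*(-8) - 12 = (6 + 18)*(-8) - 12 = 24*(-8) - 12 = -192 - 12 = -204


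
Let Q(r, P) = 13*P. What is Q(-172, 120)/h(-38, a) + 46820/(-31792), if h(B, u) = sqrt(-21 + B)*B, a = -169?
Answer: -11705/7948 + 780*I*sqrt(59)/1121 ≈ -1.4727 + 5.3446*I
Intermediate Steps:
h(B, u) = B*sqrt(-21 + B)
Q(-172, 120)/h(-38, a) + 46820/(-31792) = (13*120)/((-38*sqrt(-21 - 38))) + 46820/(-31792) = 1560/((-38*I*sqrt(59))) + 46820*(-1/31792) = 1560/((-38*I*sqrt(59))) - 11705/7948 = 1560*(I*sqrt(59)/2242) - 11705/7948 = 780*I*sqrt(59)/1121 - 11705/7948 = -11705/7948 + 780*I*sqrt(59)/1121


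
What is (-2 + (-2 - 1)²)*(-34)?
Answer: -238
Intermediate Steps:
(-2 + (-2 - 1)²)*(-34) = (-2 + (-3)²)*(-34) = (-2 + 9)*(-34) = 7*(-34) = -238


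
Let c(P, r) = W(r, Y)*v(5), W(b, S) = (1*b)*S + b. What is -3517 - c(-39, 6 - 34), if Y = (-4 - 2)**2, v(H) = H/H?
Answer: -2481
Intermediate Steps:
v(H) = 1
Y = 36 (Y = (-6)**2 = 36)
W(b, S) = b + S*b (W(b, S) = b*S + b = S*b + b = b + S*b)
c(P, r) = 37*r (c(P, r) = (r*(1 + 36))*1 = (r*37)*1 = (37*r)*1 = 37*r)
-3517 - c(-39, 6 - 34) = -3517 - 37*(6 - 34) = -3517 - 37*(-28) = -3517 - 1*(-1036) = -3517 + 1036 = -2481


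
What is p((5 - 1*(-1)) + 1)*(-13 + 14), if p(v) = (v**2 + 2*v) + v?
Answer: 70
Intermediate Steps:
p(v) = v**2 + 3*v
p((5 - 1*(-1)) + 1)*(-13 + 14) = (((5 - 1*(-1)) + 1)*(3 + ((5 - 1*(-1)) + 1)))*(-13 + 14) = (((5 + 1) + 1)*(3 + ((5 + 1) + 1)))*1 = ((6 + 1)*(3 + (6 + 1)))*1 = (7*(3 + 7))*1 = (7*10)*1 = 70*1 = 70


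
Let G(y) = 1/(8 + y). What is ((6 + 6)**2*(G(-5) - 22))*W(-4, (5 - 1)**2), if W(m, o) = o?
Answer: -49920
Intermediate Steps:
((6 + 6)**2*(G(-5) - 22))*W(-4, (5 - 1)**2) = ((6 + 6)**2*(1/(8 - 5) - 22))*(5 - 1)**2 = (12**2*(1/3 - 22))*4**2 = (144*(1/3 - 22))*16 = (144*(-65/3))*16 = -3120*16 = -49920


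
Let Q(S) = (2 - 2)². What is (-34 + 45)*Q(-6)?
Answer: 0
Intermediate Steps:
Q(S) = 0 (Q(S) = 0² = 0)
(-34 + 45)*Q(-6) = (-34 + 45)*0 = 11*0 = 0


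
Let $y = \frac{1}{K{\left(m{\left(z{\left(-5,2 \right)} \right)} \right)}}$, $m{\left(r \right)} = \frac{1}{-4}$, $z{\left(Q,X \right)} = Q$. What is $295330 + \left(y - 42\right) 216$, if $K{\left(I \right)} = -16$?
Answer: $\frac{572489}{2} \approx 2.8624 \cdot 10^{5}$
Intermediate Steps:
$m{\left(r \right)} = - \frac{1}{4}$
$y = - \frac{1}{16}$ ($y = \frac{1}{-16} = - \frac{1}{16} \approx -0.0625$)
$295330 + \left(y - 42\right) 216 = 295330 + \left(- \frac{1}{16} - 42\right) 216 = 295330 - \frac{18171}{2} = \frac{572489}{2}$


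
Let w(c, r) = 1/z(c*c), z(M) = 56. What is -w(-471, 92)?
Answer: -1/56 ≈ -0.017857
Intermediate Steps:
w(c, r) = 1/56
-w(-471, 92) = -1*1/56 = -1/56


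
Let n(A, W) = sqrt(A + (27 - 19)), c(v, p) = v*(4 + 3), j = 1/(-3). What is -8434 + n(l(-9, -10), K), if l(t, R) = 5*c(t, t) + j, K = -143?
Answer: -8434 + I*sqrt(2766)/3 ≈ -8434.0 + 17.531*I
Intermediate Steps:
j = -1/3 ≈ -0.33333
c(v, p) = 7*v (c(v, p) = v*7 = 7*v)
l(t, R) = -1/3 + 35*t (l(t, R) = 5*(7*t) - 1/3 = 35*t - 1/3 = -1/3 + 35*t)
n(A, W) = sqrt(8 + A) (n(A, W) = sqrt(A + 8) = sqrt(8 + A))
-8434 + n(l(-9, -10), K) = -8434 + sqrt(8 + (-1/3 + 35*(-9))) = -8434 + sqrt(8 + (-1/3 - 315)) = -8434 + sqrt(8 - 946/3) = -8434 + sqrt(-922/3) = -8434 + I*sqrt(2766)/3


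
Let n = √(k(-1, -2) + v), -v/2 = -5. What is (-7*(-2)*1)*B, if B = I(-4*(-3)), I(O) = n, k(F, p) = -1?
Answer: 42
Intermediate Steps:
v = 10 (v = -2*(-5) = 10)
n = 3 (n = √(-1 + 10) = √9 = 3)
I(O) = 3
B = 3
(-7*(-2)*1)*B = (-7*(-2)*1)*3 = (14*1)*3 = 14*3 = 42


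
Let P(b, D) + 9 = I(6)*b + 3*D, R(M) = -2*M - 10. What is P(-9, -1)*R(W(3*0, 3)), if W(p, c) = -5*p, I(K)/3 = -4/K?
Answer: -60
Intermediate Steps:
I(K) = -12/K (I(K) = 3*(-4/K) = -12/K)
R(M) = -10 - 2*M
P(b, D) = -9 - 2*b + 3*D (P(b, D) = -9 + ((-12/6)*b + 3*D) = -9 + ((-12*⅙)*b + 3*D) = -9 + (-2*b + 3*D) = -9 - 2*b + 3*D)
P(-9, -1)*R(W(3*0, 3)) = (-9 - 2*(-9) + 3*(-1))*(-10 - (-10)*3*0) = (-9 + 18 - 3)*(-10 - (-10)*0) = 6*(-10 - 2*0) = 6*(-10 + 0) = 6*(-10) = -60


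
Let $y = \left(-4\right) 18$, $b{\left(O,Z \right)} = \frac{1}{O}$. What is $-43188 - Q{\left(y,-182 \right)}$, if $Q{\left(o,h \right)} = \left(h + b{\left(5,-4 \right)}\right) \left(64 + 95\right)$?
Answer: $- \frac{71409}{5} \approx -14282.0$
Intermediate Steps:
$y = -72$
$Q{\left(o,h \right)} = \frac{159}{5} + 159 h$ ($Q{\left(o,h \right)} = \left(h + \frac{1}{5}\right) \left(64 + 95\right) = \left(h + \frac{1}{5}\right) 159 = \left(\frac{1}{5} + h\right) 159 = \frac{159}{5} + 159 h$)
$-43188 - Q{\left(y,-182 \right)} = -43188 - \left(\frac{159}{5} + 159 \left(-182\right)\right) = -43188 - \left(\frac{159}{5} - 28938\right) = -43188 - - \frac{144531}{5} = -43188 + \frac{144531}{5} = - \frac{71409}{5}$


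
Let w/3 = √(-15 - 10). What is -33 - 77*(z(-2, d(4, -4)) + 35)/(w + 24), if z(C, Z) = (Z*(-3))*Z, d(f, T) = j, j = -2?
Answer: -22979/267 + 8855*I/267 ≈ -86.064 + 33.165*I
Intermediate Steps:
d(f, T) = -2
z(C, Z) = -3*Z² (z(C, Z) = (-3*Z)*Z = -3*Z²)
w = 15*I (w = 3*√(-15 - 10) = 3*√(-25) = 3*(5*I) = 15*I ≈ 15.0*I)
-33 - 77*(z(-2, d(4, -4)) + 35)/(w + 24) = -33 - 77*(-3*(-2)² + 35)/(15*I + 24) = -33 - 77*(-3*4 + 35)/(24 + 15*I) = -33 - 77*(-12 + 35)*(24 - 15*I)/801 = -33 - 1771*(24 - 15*I)/801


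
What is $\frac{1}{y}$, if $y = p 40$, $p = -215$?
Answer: $- \frac{1}{8600} \approx -0.00011628$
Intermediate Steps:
$y = -8600$ ($y = \left(-215\right) 40 = -8600$)
$\frac{1}{y} = \frac{1}{-8600} = - \frac{1}{8600}$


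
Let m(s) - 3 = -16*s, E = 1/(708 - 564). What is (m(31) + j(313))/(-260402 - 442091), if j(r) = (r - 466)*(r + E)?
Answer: 774129/11239888 ≈ 0.068873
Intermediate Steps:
E = 1/144 ≈ 0.0069444
m(s) = 3 - 16*s
j(r) = (-466 + r)*(1/144 + r) (j(r) = (r - 466)*(r + 1/144) = (-466 + r)*(1/144 + r))
(m(31) + j(313))/(-260402 - 442091) = ((3 - 16*31) + (-233/72 + 313² - 67103/144*313))/(-260402 - 442091) = ((3 - 496) + (-233/72 + 97969 - 21003239/144))/(-702493) = (-493 - 766241/16)*(-1/702493) = -774129/16*(-1/702493) = 774129/11239888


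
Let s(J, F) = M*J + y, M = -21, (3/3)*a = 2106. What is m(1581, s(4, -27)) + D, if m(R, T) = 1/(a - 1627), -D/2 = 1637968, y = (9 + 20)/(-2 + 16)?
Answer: -1569173343/479 ≈ -3.2759e+6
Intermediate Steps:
a = 2106
y = 29/14 ≈ 2.0714
D = -3275936 (D = -2*1637968 = -3275936)
s(J, F) = 29/14 - 21*J (s(J, F) = -21*J + 29/14 = 29/14 - 21*J)
m(R, T) = 1/479 (m(R, T) = 1/(2106 - 1627) = 1/479)
m(1581, s(4, -27)) + D = 1/479 - 3275936 = -1569173343/479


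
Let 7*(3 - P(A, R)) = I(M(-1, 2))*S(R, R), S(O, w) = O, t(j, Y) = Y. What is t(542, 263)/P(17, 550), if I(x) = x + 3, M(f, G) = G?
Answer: -1841/2729 ≈ -0.67461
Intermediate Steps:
I(x) = 3 + x
P(A, R) = 3 - 5*R/7 (P(A, R) = 3 - (3 + 2)*R/7 = 3 - 5*R/7)
t(542, 263)/P(17, 550) = 263/(3 - 5/7*550) = 263/(3 - 2750/7) = 263/(-2729/7) = 263*(-7/2729) = -1841/2729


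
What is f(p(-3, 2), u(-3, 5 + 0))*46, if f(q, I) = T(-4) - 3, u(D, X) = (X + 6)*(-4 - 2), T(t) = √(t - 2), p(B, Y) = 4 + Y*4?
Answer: -138 + 46*I*√6 ≈ -138.0 + 112.68*I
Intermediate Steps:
p(B, Y) = 4 + 4*Y
T(t) = √(-2 + t)
u(D, X) = -36 - 6*X (u(D, X) = (6 + X)*(-6) = -36 - 6*X)
f(q, I) = -3 + I*√6 (f(q, I) = √(-2 - 4) - 3 = √(-6) - 3 = I*√6 - 3 = -3 + I*√6)
f(p(-3, 2), u(-3, 5 + 0))*46 = (-3 + I*√6)*46 = -138 + 46*I*√6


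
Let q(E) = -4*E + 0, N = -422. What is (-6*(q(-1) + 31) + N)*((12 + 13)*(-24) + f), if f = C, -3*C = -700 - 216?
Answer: 558688/3 ≈ 1.8623e+5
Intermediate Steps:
q(E) = -4*E
C = 916/3 (C = -(-700 - 216)/3 = -⅓*(-916) = 916/3 ≈ 305.33)
f = 916/3 ≈ 305.33
(-6*(q(-1) + 31) + N)*((12 + 13)*(-24) + f) = (-6*(-4*(-1) + 31) - 422)*((12 + 13)*(-24) + 916/3) = (-6*(4 + 31) - 422)*(25*(-24) + 916/3) = (-6*35 - 422)*(-600 + 916/3) = (-210 - 422)*(-884/3) = -632*(-884/3) = 558688/3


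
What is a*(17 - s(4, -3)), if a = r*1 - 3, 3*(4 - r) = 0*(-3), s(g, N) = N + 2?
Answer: 18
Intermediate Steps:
s(g, N) = 2 + N
r = 4 (r = 4 - 0*(-3) = 4 - ⅓*0 = 4 + 0 = 4)
a = 1 (a = 4*1 - 3 = 4 - 3 = 1)
a*(17 - s(4, -3)) = 1*(17 - (2 - 3)) = 1*(17 - 1*(-1)) = 1*(17 + 1) = 1*18 = 18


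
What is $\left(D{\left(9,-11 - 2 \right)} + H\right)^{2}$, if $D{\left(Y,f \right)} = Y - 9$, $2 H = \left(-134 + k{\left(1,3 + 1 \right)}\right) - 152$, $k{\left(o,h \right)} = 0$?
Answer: $20449$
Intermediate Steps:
$H = -143$ ($H = \frac{\left(-134 + 0\right) - 152}{2} = \frac{-134 - 152}{2} = \frac{1}{2} \left(-286\right) = -143$)
$D{\left(Y,f \right)} = -9 + Y$
$\left(D{\left(9,-11 - 2 \right)} + H\right)^{2} = \left(\left(-9 + 9\right) - 143\right)^{2} = \left(0 - 143\right)^{2} = \left(-143\right)^{2} = 20449$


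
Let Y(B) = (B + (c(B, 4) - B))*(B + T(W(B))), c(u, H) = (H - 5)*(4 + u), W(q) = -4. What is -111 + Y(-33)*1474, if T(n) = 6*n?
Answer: -2436633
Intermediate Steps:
c(u, H) = (-5 + H)*(4 + u)
Y(B) = (-24 + B)*(-4 - B) (Y(B) = (B + ((-20 - 5*B + 4*4 + 4*B) - B))*(B + 6*(-4)) = (B + ((-20 - 5*B + 16 + 4*B) - B))*(B - 24) = (B + ((-4 - B) - B))*(-24 + B) = (B + (-4 - 2*B))*(-24 + B) = (-4 - B)*(-24 + B) = (-24 + B)*(-4 - B))
-111 + Y(-33)*1474 = -111 - (-24 - 33)*(4 - 33)*1474 = -111 - 1*(-57)*(-29)*1474 = -111 - 1653*1474 = -111 - 2436522 = -2436633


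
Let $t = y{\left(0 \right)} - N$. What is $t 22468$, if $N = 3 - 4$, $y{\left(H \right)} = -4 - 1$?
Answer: $-89872$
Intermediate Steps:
$y{\left(H \right)} = -5$ ($y{\left(H \right)} = -4 - 1 = -5$)
$N = -1$ ($N = 3 - 4 = -1$)
$t = -4$ ($t = -5 - -1 = -5 + 1 = -4$)
$t 22468 = \left(-4\right) 22468 = -89872$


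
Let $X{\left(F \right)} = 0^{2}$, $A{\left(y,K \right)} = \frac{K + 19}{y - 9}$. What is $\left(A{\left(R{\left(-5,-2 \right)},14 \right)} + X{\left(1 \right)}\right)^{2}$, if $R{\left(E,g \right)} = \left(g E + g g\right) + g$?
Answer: $121$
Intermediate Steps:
$R{\left(E,g \right)} = g + g^{2} + E g$ ($R{\left(E,g \right)} = \left(E g + g^{2}\right) + g = \left(g^{2} + E g\right) + g = g + g^{2} + E g$)
$A{\left(y,K \right)} = \frac{19 + K}{-9 + y}$
$X{\left(F \right)} = 0$
$\left(A{\left(R{\left(-5,-2 \right)},14 \right)} + X{\left(1 \right)}\right)^{2} = \left(\frac{19 + 14}{-9 - 2 \left(1 - 5 - 2\right)} + 0\right)^{2} = \left(\frac{1}{-9 - -12} \cdot 33 + 0\right)^{2} = \left(\frac{1}{-9 + 12} \cdot 33 + 0\right)^{2} = \left(\frac{1}{3} \cdot 33 + 0\right)^{2} = \left(11 + 0\right)^{2} = 11^{2} = 121$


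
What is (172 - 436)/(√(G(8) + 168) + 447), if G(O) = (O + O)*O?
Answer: -118008/199513 + 528*√74/199513 ≈ -0.56872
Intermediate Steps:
G(O) = 2*O² (G(O) = (2*O)*O = 2*O²)
(172 - 436)/(√(G(8) + 168) + 447) = (172 - 436)/(√(2*8² + 168) + 447) = -264/(√(2*64 + 168) + 447) = -264/(√(128 + 168) + 447) = -264/(√296 + 447) = -264/(2*√74 + 447) = -264/(447 + 2*√74)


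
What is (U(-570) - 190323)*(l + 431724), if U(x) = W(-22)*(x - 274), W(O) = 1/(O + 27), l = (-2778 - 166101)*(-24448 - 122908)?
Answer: -23702671463328432/5 ≈ -4.7405e+15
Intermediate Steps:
l = 24885333924 (l = -168879*(-147356) = 24885333924)
W(O) = 1/(27 + O)
U(x) = -274/5 + x/5 (U(x) = (x - 274)/(27 - 22) = (-274 + x)/5 = -274/5 + x/5)
(U(-570) - 190323)*(l + 431724) = ((-274/5 + (1/5)*(-570)) - 190323)*(24885333924 + 431724) = ((-274/5 - 114) - 190323)*24885765648 = (-844/5 - 190323)*24885765648 = -952459/5*24885765648 = -23702671463328432/5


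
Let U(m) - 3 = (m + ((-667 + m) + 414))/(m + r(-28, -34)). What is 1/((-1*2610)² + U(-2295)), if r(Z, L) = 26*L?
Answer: 3179/21655680280 ≈ 1.4680e-7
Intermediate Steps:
U(m) = 3 + (-253 + 2*m)/(-884 + m) (U(m) = 3 + (m + ((-667 + m) + 414))/(m + 26*(-34)) = 3 + (m + (-253 + m))/(m - 884) = 3 + (-253 + 2*m)/(-884 + m))
1/((-1*2610)² + U(-2295)) = 1/((-1*2610)² + 5*(-581 - 2295)/(-884 - 2295)) = 1/((-2610)² + 5*(-2876)/(-3179)) = 1/(6812100 + 5*(-1/3179)*(-2876)) = 1/(6812100 + 14380/3179) = 1/(21655680280/3179) = 3179/21655680280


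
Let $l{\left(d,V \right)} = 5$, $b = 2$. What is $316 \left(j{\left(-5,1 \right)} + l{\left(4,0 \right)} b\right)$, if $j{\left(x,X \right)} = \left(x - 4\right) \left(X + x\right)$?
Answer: $14536$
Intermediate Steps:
$j{\left(x,X \right)} = \left(-4 + x\right) \left(X + x\right)$
$316 \left(j{\left(-5,1 \right)} + l{\left(4,0 \right)} b\right) = 316 \left(\left(\left(-5\right)^{2} - 4 - -20 + 1 \left(-5\right)\right) + 5 \cdot 2\right) = 316 \left(\left(25 - 4 + 20 - 5\right) + 10\right) = 316 \left(36 + 10\right) = 316 \cdot 46 = 14536$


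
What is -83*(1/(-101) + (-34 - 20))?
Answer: 452765/101 ≈ 4482.8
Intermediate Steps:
-83*(1/(-101) + (-34 - 20)) = -83*(-1/101 - 54) = -83*(-5455/101) = 452765/101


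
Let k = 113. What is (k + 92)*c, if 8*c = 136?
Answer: 3485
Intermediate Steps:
c = 17 (c = (1/8)*136 = 17)
(k + 92)*c = (113 + 92)*17 = 205*17 = 3485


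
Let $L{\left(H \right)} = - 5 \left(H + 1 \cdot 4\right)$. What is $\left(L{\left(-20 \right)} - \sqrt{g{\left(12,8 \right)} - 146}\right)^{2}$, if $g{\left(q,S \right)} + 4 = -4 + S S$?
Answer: $6310 - 480 i \sqrt{10} \approx 6310.0 - 1517.9 i$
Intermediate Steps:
$g{\left(q,S \right)} = -8 + S^{2}$ ($g{\left(q,S \right)} = -4 + \left(-4 + S S\right) = -4 + \left(-4 + S^{2}\right) = -8 + S^{2}$)
$L{\left(H \right)} = -20 - 5 H$ ($L{\left(H \right)} = - 5 \left(H + 4\right) = - 5 \left(4 + H\right) = -20 - 5 H$)
$\left(L{\left(-20 \right)} - \sqrt{g{\left(12,8 \right)} - 146}\right)^{2} = \left(\left(-20 - -100\right) - \sqrt{\left(-8 + 8^{2}\right) - 146}\right)^{2} = \left(\left(-20 + 100\right) - \sqrt{\left(-8 + 64\right) - 146}\right)^{2} = \left(80 - \sqrt{56 - 146}\right)^{2} = \left(80 - \sqrt{-90}\right)^{2} = \left(80 - 3 i \sqrt{10}\right)^{2}$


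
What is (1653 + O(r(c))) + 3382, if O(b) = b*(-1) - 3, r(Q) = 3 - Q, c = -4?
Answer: 5025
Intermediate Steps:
O(b) = -3 - b (O(b) = -b - 3 = -3 - b)
(1653 + O(r(c))) + 3382 = (1653 + (-3 - (3 - 1*(-4)))) + 3382 = (1653 + (-3 - (3 + 4))) + 3382 = (1653 + (-3 - 1*7)) + 3382 = (1653 + (-3 - 7)) + 3382 = (1653 - 10) + 3382 = 1643 + 3382 = 5025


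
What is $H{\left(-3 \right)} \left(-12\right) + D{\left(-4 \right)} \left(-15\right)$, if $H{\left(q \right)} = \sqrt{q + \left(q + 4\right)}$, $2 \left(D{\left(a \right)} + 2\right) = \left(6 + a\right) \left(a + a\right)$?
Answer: $150 - 12 i \sqrt{2} \approx 150.0 - 16.971 i$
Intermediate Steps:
$D{\left(a \right)} = -2 + a \left(6 + a\right)$ ($D{\left(a \right)} = -2 + \frac{\left(6 + a\right) \left(a + a\right)}{2} = -2 + \frac{\left(6 + a\right) 2 a}{2} = -2 + \frac{2 a \left(6 + a\right)}{2} = -2 + a \left(6 + a\right)$)
$H{\left(q \right)} = \sqrt{4 + 2 q}$ ($H{\left(q \right)} = \sqrt{q + \left(4 + q\right)} = \sqrt{4 + 2 q}$)
$H{\left(-3 \right)} \left(-12\right) + D{\left(-4 \right)} \left(-15\right) = \sqrt{4 + 2 \left(-3\right)} \left(-12\right) + \left(-2 + \left(-4\right)^{2} + 6 \left(-4\right)\right) \left(-15\right) = \sqrt{4 - 6} \left(-12\right) + \left(-2 + 16 - 24\right) \left(-15\right) = \sqrt{-2} \left(-12\right) - -150 = i \sqrt{2} \left(-12\right) + 150 = - 12 i \sqrt{2} + 150 = 150 - 12 i \sqrt{2}$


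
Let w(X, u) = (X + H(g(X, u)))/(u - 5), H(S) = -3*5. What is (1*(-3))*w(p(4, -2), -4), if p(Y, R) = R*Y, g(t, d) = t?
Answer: -23/3 ≈ -7.6667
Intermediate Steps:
H(S) = -15
w(X, u) = (-15 + X)/(-5 + u) (w(X, u) = (X - 15)/(u - 5) = (-15 + X)/(-5 + u))
(1*(-3))*w(p(4, -2), -4) = (1*(-3))*((-15 - 2*4)/(-5 - 4)) = -3*(-15 - 8)/(-9) = -(-1)*(-23)/3 = -3*23/9 = -23/3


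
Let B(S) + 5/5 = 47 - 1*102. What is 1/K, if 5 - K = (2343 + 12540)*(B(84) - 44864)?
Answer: 1/668544365 ≈ 1.4958e-9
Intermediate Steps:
B(S) = -56 (B(S) = -1 + (47 - 1*102) = -1 + (47 - 102) = -1 - 55 = -56)
K = 668544365 (K = 5 - (2343 + 12540)*(-56 - 44864) = 5 - 14883*(-44920) = 5 - 1*(-668544360) = 5 + 668544360 = 668544365)
1/K = 1/668544365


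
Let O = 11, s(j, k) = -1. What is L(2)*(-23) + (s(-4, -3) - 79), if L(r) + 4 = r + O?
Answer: -287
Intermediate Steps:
L(r) = 7 + r (L(r) = -4 + (r + 11) = -4 + (11 + r) = 7 + r)
L(2)*(-23) + (s(-4, -3) - 79) = (7 + 2)*(-23) + (-1 - 79) = 9*(-23) - 80 = -207 - 80 = -287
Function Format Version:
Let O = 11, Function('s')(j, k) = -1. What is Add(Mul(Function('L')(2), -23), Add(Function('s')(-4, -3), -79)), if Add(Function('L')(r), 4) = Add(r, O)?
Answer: -287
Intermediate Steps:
Function('L')(r) = Add(7, r) (Function('L')(r) = Add(-4, Add(r, 11)) = Add(-4, Add(11, r)) = Add(7, r))
Add(Mul(Function('L')(2), -23), Add(Function('s')(-4, -3), -79)) = Add(Mul(Add(7, 2), -23), Add(-1, -79)) = Add(Mul(9, -23), -80) = Add(-207, -80) = -287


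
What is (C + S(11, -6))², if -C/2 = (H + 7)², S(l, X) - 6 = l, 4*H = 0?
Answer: 6561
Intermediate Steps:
H = 0 (H = (¼)*0 = 0)
S(l, X) = 6 + l
C = -98 (C = -2*(0 + 7)² = -2*7² = -2*49 = -98)
(C + S(11, -6))² = (-98 + (6 + 11))² = (-98 + 17)² = (-81)² = 6561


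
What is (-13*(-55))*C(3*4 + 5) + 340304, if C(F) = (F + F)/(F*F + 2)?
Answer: 99052774/291 ≈ 3.4039e+5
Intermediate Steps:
C(F) = 2*F/(2 + F²) (C(F) = (2*F)/(F² + 2) = (2*F)/(2 + F²) = 2*F/(2 + F²))
(-13*(-55))*C(3*4 + 5) + 340304 = (-13*(-55))*(2*(3*4 + 5)/(2 + (3*4 + 5)²)) + 340304 = 715*(2*(12 + 5)/(2 + (12 + 5)²)) + 340304 = 715*(2*17/(2 + 17²)) + 340304 = 715*(2*17/(2 + 289)) + 340304 = 715*(2*17/291) + 340304 = 715*(2*17*(1/291)) + 340304 = 715*(34/291) + 340304 = 24310/291 + 340304 = 99052774/291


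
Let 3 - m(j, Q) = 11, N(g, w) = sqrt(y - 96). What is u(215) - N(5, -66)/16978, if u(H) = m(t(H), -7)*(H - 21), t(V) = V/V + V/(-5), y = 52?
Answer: -1552 - I*sqrt(11)/8489 ≈ -1552.0 - 0.0003907*I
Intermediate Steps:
t(V) = 1 - V/5 (t(V) = 1 + V*(-1/5) = 1 - V/5)
N(g, w) = 2*I*sqrt(11) (N(g, w) = sqrt(52 - 96) = sqrt(-44) = 2*I*sqrt(11))
m(j, Q) = -8 (m(j, Q) = 3 - 1*11 = 3 - 11 = -8)
u(H) = 168 - 8*H (u(H) = -8*(H - 21) = -8*(-21 + H) = 168 - 8*H)
u(215) - N(5, -66)/16978 = (168 - 8*215) - 2*I*sqrt(11)/16978 = (168 - 1720) - 2*I*sqrt(11)/16978 = -1552 - I*sqrt(11)/8489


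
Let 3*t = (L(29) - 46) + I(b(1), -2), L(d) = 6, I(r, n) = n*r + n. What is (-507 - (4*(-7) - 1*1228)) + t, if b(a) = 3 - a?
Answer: 2201/3 ≈ 733.67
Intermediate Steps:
I(r, n) = n + n*r
t = -46/3 (t = ((6 - 46) - 2*(1 + (3 - 1*1)))/3 = (-40 - 2*(1 + (3 - 1)))/3 = (-40 - 2*(1 + 2))/3 = (-40 - 2*3)/3 = (-40 - 6)/3 = (⅓)*(-46) = -46/3 ≈ -15.333)
(-507 - (4*(-7) - 1*1228)) + t = (-507 - (4*(-7) - 1*1228)) - 46/3 = (-507 - (-28 - 1228)) - 46/3 = (-507 - 1*(-1256)) - 46/3 = (-507 + 1256) - 46/3 = 749 - 46/3 = 2201/3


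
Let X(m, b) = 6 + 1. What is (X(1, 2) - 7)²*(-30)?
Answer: 0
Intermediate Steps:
X(m, b) = 7
(X(1, 2) - 7)²*(-30) = (7 - 7)²*(-30) = 0²*(-30) = 0*(-30) = 0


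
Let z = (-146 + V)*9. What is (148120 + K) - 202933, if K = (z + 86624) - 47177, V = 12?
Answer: -16572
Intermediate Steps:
z = -1206 (z = (-146 + 12)*9 = -134*9 = -1206)
K = 38241 (K = (-1206 + 86624) - 47177 = 85418 - 47177 = 38241)
(148120 + K) - 202933 = (148120 + 38241) - 202933 = 186361 - 202933 = -16572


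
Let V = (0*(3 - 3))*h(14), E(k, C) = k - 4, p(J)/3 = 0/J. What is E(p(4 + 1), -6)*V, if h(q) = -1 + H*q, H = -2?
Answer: 0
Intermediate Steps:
p(J) = 0 (p(J) = 3*(0/J) = 3*0 = 0)
E(k, C) = -4 + k
h(q) = -1 - 2*q
V = 0 (V = (0*(3 - 3))*(-1 - 2*14) = (0*0)*(-1 - 28) = 0*(-29) = 0)
E(p(4 + 1), -6)*V = (-4 + 0)*0 = -4*0 = 0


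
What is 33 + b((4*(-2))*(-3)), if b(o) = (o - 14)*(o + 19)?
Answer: 463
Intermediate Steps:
b(o) = (-14 + o)*(19 + o)
33 + b((4*(-2))*(-3)) = 33 + (-266 + ((4*(-2))*(-3))**2 + 5*((4*(-2))*(-3))) = 33 + (-266 + (-8*(-3))**2 + 5*(-8*(-3))) = 33 + (-266 + 24**2 + 5*24) = 33 + (-266 + 576 + 120) = 33 + 430 = 463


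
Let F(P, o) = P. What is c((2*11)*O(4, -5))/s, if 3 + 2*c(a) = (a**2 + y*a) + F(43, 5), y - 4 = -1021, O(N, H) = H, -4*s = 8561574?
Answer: -124010/4280787 ≈ -0.028969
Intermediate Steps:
s = -4280787/2 (s = -1/4*8561574 = -4280787/2 ≈ -2.1404e+6)
y = -1017 (y = 4 - 1021 = -1017)
c(a) = 20 + a**2/2 - 1017*a/2 (c(a) = -3/2 + ((a**2 - 1017*a) + 43)/2 = -3/2 + (43 + a**2 - 1017*a)/2 = -3/2 + (43/2 + a**2/2 - 1017*a/2) = 20 + a**2/2 - 1017*a/2)
c((2*11)*O(4, -5))/s = (20 + ((2*11)*(-5))**2/2 - 1017*2*11*(-5)/2)/(-4280787/2) = (20 + (22*(-5))**2/2 - 11187*(-5))*(-2/4280787) = (20 + (1/2)*(-110)**2 - 1017/2*(-110))*(-2/4280787) = (20 + (1/2)*12100 + 55935)*(-2/4280787) = (20 + 6050 + 55935)*(-2/4280787) = 62005*(-2/4280787) = -124010/4280787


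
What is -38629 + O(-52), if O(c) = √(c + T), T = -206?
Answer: -38629 + I*√258 ≈ -38629.0 + 16.062*I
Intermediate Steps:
O(c) = √(-206 + c) (O(c) = √(c - 206) = √(-206 + c))
-38629 + O(-52) = -38629 + √(-206 - 52) = -38629 + √(-258) = -38629 + I*√258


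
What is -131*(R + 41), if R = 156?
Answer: -25807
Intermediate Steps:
-131*(R + 41) = -131*(156 + 41) = -131*197 = -25807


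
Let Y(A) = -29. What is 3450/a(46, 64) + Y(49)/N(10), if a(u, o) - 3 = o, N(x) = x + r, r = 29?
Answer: 132607/2613 ≈ 50.749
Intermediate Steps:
N(x) = 29 + x (N(x) = x + 29 = 29 + x)
a(u, o) = 3 + o
3450/a(46, 64) + Y(49)/N(10) = 3450/(3 + 64) - 29/(29 + 10) = 3450/67 - 29/39 = 132607/2613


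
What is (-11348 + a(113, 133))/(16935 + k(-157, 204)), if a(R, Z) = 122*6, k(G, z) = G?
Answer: -5308/8389 ≈ -0.63273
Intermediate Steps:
a(R, Z) = 732
(-11348 + a(113, 133))/(16935 + k(-157, 204)) = (-11348 + 732)/(16935 - 157) = -10616/16778 = -10616*1/16778 = -5308/8389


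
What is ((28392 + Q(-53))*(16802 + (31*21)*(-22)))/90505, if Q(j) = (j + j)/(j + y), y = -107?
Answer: 70413803/90505 ≈ 778.01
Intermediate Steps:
Q(j) = 2*j/(-107 + j) (Q(j) = (j + j)/(j - 107) = (2*j)/(-107 + j) = 2*j/(-107 + j))
((28392 + Q(-53))*(16802 + (31*21)*(-22)))/90505 = ((28392 + 2*(-53)/(-107 - 53))*(16802 + (31*21)*(-22)))/90505 = ((28392 + 2*(-53)/(-160))*(16802 + 651*(-22)))*(1/90505) = ((28392 + 2*(-53)*(-1/160))*(16802 - 14322))*(1/90505) = ((28392 + 53/80)*2480)*(1/90505) = ((2271413/80)*2480)*(1/90505) = 70413803*(1/90505) = 70413803/90505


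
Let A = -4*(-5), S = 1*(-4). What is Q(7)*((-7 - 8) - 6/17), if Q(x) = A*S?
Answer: 20880/17 ≈ 1228.2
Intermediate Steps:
S = -4
A = 20
Q(x) = -80 (Q(x) = 20*(-4) = -80)
Q(7)*((-7 - 8) - 6/17) = -80*((-7 - 8) - 6/17) = -80*(-15 - 6*1/17) = -80*(-15 - 6/17) = -80*(-261/17) = 20880/17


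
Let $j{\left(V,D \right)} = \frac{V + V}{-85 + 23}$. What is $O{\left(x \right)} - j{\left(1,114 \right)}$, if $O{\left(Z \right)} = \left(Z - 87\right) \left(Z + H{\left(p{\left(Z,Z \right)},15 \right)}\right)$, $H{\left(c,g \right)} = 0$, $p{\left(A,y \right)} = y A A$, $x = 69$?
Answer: $- \frac{38501}{31} \approx -1242.0$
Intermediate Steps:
$p{\left(A,y \right)} = y A^{2}$ ($p{\left(A,y \right)} = A y A = y A^{2}$)
$j{\left(V,D \right)} = - \frac{V}{31}$ ($j{\left(V,D \right)} = \frac{2 V}{-62} = 2 V \left(- \frac{1}{62}\right) = - \frac{V}{31}$)
$O{\left(Z \right)} = Z \left(-87 + Z\right)$ ($O{\left(Z \right)} = \left(Z - 87\right) \left(Z + 0\right) = \left(-87 + Z\right) Z = Z \left(-87 + Z\right)$)
$O{\left(x \right)} - j{\left(1,114 \right)} = 69 \left(-87 + 69\right) - \left(- \frac{1}{31}\right) 1 = 69 \left(-18\right) - - \frac{1}{31} = -1242 + \frac{1}{31} = - \frac{38501}{31}$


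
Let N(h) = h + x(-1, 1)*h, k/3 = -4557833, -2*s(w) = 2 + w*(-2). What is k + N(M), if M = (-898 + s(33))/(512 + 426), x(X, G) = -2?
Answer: -6412870598/469 ≈ -1.3674e+7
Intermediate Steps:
s(w) = -1 + w (s(w) = -(2 + w*(-2))/2 = -(2 - 2*w)/2 = -1 + w)
k = -13673499 (k = 3*(-4557833) = -13673499)
M = -433/469 (M = (-898 + (-1 + 33))/(512 + 426) = (-898 + 32)/938 = -866*1/938 = -433/469 ≈ -0.92324)
N(h) = -h (N(h) = h - 2*h = -h)
k + N(M) = -13673499 - 1*(-433/469) = -13673499 + 433/469 = -6412870598/469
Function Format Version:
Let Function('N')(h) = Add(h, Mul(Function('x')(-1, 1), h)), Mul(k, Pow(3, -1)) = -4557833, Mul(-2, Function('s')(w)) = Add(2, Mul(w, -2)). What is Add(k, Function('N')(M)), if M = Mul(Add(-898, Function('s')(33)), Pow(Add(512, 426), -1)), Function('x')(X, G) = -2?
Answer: Rational(-6412870598, 469) ≈ -1.3674e+7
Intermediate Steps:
Function('s')(w) = Add(-1, w) (Function('s')(w) = Mul(Rational(-1, 2), Add(2, Mul(w, -2))) = Mul(Rational(-1, 2), Add(2, Mul(-2, w))) = Add(-1, w))
k = -13673499 (k = Mul(3, -4557833) = -13673499)
M = Rational(-433, 469) (M = Mul(Add(-898, Add(-1, 33)), Pow(Add(512, 426), -1)) = Mul(Add(-898, 32), Pow(938, -1)) = Mul(-866, Rational(1, 938)) = Rational(-433, 469) ≈ -0.92324)
Function('N')(h) = Mul(-1, h) (Function('N')(h) = Add(h, Mul(-2, h)) = Mul(-1, h))
Add(k, Function('N')(M)) = Add(-13673499, Mul(-1, Rational(-433, 469))) = Add(-13673499, Rational(433, 469)) = Rational(-6412870598, 469)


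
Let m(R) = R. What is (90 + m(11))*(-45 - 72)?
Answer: -11817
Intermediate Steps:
(90 + m(11))*(-45 - 72) = (90 + 11)*(-45 - 72) = 101*(-117) = -11817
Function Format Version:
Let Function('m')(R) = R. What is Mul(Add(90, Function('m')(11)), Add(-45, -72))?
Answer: -11817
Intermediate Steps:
Mul(Add(90, Function('m')(11)), Add(-45, -72)) = Mul(Add(90, 11), Add(-45, -72)) = Mul(101, -117) = -11817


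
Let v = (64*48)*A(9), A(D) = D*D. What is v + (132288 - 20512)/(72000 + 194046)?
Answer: 33100435024/133023 ≈ 2.4883e+5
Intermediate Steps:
A(D) = D**2
v = 248832 (v = (64*48)*9**2 = 3072*81 = 248832)
v + (132288 - 20512)/(72000 + 194046) = 248832 + (132288 - 20512)/(72000 + 194046) = 248832 + 111776/266046 = 248832 + 111776*(1/266046) = 248832 + 55888/133023 = 33100435024/133023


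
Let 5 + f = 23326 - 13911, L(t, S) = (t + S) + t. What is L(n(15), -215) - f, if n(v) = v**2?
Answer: -9175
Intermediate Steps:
L(t, S) = S + 2*t (L(t, S) = (S + t) + t = S + 2*t)
f = 9410 (f = -5 + (23326 - 13911) = -5 + 9415 = 9410)
L(n(15), -215) - f = (-215 + 2*15**2) - 1*9410 = (-215 + 2*225) - 9410 = (-215 + 450) - 9410 = 235 - 9410 = -9175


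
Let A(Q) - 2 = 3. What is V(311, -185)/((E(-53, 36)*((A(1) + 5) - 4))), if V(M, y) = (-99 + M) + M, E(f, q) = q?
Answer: 523/216 ≈ 2.4213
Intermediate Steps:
A(Q) = 5 (A(Q) = 2 + 3 = 5)
V(M, y) = -99 + 2*M
V(311, -185)/((E(-53, 36)*((A(1) + 5) - 4))) = (-99 + 2*311)/((36*((5 + 5) - 4))) = (-99 + 622)/((36*(10 - 4))) = 523/((36*6)) = 523/216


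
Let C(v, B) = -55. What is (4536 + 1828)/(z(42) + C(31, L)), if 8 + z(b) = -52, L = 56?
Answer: -6364/115 ≈ -55.339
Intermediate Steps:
z(b) = -60 (z(b) = -8 - 52 = -60)
(4536 + 1828)/(z(42) + C(31, L)) = (4536 + 1828)/(-60 - 55) = 6364/(-115) = 6364*(-1/115) = -6364/115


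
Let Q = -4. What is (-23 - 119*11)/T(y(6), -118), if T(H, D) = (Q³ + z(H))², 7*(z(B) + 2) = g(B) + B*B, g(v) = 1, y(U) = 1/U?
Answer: -84587328/275394025 ≈ -0.30715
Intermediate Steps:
z(B) = -13/7 + B²/7 (z(B) = -2 + (1 + B*B)/7 = -2 + (1 + B²)/7 = -2 + (⅐ + B²/7) = -13/7 + B²/7)
T(H, D) = (-461/7 + H²/7)² (T(H, D) = ((-4)³ + (-13/7 + H²/7))² = (-64 + (-13/7 + H²/7))² = (-461/7 + H²/7)²)
(-23 - 119*11)/T(y(6), -118) = (-23 - 119*11)/(((-461 + (1/6)²)²/49)) = (-23 - 1309)/(((-461 + (⅙)²)²/49)) = -1332*49/(-461 + 1/36)² = -1332/((-16595/36)²/49) = -1332/((1/49)*(275394025/1296)) = -1332/275394025/63504 = -1332*63504/275394025 = -84587328/275394025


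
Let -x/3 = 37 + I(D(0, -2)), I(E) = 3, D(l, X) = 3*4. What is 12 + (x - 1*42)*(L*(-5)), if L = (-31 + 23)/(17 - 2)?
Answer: -420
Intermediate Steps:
D(l, X) = 12
x = -120 (x = -3*(37 + 3) = -3*40 = -120)
L = -8/15 ≈ -0.53333
12 + (x - 1*42)*(L*(-5)) = 12 + (-120 - 1*42)*(-8/15*(-5)) = 12 + (-120 - 42)*(8/3) = 12 - 162*8/3 = 12 - 432 = -420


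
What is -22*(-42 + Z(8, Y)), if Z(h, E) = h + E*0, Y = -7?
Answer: 748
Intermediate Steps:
Z(h, E) = h (Z(h, E) = h + 0 = h)
-22*(-42 + Z(8, Y)) = -22*(-42 + 8) = -22*(-34) = 748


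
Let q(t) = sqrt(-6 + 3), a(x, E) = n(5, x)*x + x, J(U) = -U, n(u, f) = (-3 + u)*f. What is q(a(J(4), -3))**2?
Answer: -3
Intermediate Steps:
n(u, f) = f*(-3 + u)
a(x, E) = x + 2*x**2 (a(x, E) = (x*(-3 + 5))*x + x = (x*2)*x + x = (2*x)*x + x = 2*x**2 + x = x + 2*x**2)
q(t) = I*sqrt(3) (q(t) = sqrt(-3) = I*sqrt(3))
q(a(J(4), -3))**2 = (I*sqrt(3))**2 = -3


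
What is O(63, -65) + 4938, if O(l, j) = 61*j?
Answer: 973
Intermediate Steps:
O(63, -65) + 4938 = 61*(-65) + 4938 = -3965 + 4938 = 973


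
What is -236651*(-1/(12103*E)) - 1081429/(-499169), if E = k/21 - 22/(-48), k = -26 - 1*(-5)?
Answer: -2664941275025/78538751291 ≈ -33.932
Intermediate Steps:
k = -21 (k = -26 + 5 = -21)
E = -13/24 (E = -21/21 - 22/(-48) = -21*1/21 - 22*(-1/48) = -1 + 11/24 = -13/24 ≈ -0.54167)
-236651*(-1/(12103*E)) - 1081429/(-499169) = -236651/((-13/24*(-12103))) - 1081429/(-499169) = -236651/157339/24 - 1081429*(-1/499169) = -236651*24/157339 + 1081429/499169 = -5679624/157339 + 1081429/499169 = -2664941275025/78538751291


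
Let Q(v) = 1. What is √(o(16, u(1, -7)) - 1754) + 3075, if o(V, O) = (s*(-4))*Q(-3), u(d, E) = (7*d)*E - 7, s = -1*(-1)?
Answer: 3075 + I*√1758 ≈ 3075.0 + 41.929*I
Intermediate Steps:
s = 1
u(d, E) = -7 + 7*E*d (u(d, E) = 7*E*d - 7 = -7 + 7*E*d)
o(V, O) = -4 (o(V, O) = (1*(-4))*1 = -4*1 = -4)
√(o(16, u(1, -7)) - 1754) + 3075 = √(-4 - 1754) + 3075 = √(-1758) + 3075 = I*√1758 + 3075 = 3075 + I*√1758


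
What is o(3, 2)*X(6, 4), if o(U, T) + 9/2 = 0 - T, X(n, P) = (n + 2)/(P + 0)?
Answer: -13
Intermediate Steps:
X(n, P) = (2 + n)/P
o(U, T) = -9/2 - T (o(U, T) = -9/2 + (0 - T) = -9/2 - T)
o(3, 2)*X(6, 4) = (-9/2 - 1*2)*((2 + 6)/4) = (-9/2 - 2)*((¼)*8) = -13/2*2 = -13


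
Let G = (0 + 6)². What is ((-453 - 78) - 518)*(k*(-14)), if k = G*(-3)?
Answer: -1586088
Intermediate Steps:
G = 36 (G = 6² = 36)
k = -108 (k = 36*(-3) = -108)
((-453 - 78) - 518)*(k*(-14)) = ((-453 - 78) - 518)*(-108*(-14)) = (-531 - 518)*1512 = -1049*1512 = -1586088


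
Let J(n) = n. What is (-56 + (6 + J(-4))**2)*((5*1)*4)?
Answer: -1040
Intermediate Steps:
(-56 + (6 + J(-4))**2)*((5*1)*4) = (-56 + (6 - 4)**2)*((5*1)*4) = (-56 + 2**2)*(5*4) = (-56 + 4)*20 = -52*20 = -1040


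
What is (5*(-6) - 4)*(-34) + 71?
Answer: 1227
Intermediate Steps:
(5*(-6) - 4)*(-34) + 71 = (-30 - 4)*(-34) + 71 = -34*(-34) + 71 = 1156 + 71 = 1227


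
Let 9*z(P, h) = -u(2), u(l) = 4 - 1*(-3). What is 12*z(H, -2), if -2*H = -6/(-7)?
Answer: -28/3 ≈ -9.3333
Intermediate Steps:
u(l) = 7 (u(l) = 4 + 3 = 7)
H = -3/7 (H = -(-3)/(-7) = -(-3)*(-1)/7 = -1/2*6/7 = -3/7 ≈ -0.42857)
z(P, h) = -7/9 (z(P, h) = (-1*7)/9 = (1/9)*(-7) = -7/9)
12*z(H, -2) = 12*(-7/9) = -28/3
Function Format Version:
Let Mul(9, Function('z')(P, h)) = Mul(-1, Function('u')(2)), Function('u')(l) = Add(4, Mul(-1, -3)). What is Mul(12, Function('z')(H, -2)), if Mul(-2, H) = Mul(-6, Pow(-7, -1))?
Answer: Rational(-28, 3) ≈ -9.3333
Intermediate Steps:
Function('u')(l) = 7 (Function('u')(l) = Add(4, 3) = 7)
H = Rational(-3, 7) (H = Mul(Rational(-1, 2), Mul(-6, Pow(-7, -1))) = Mul(Rational(-1, 2), Mul(-6, Rational(-1, 7))) = Mul(Rational(-1, 2), Rational(6, 7)) = Rational(-3, 7) ≈ -0.42857)
Function('z')(P, h) = Rational(-7, 9) (Function('z')(P, h) = Mul(Rational(1, 9), Mul(-1, 7)) = Mul(Rational(1, 9), -7) = Rational(-7, 9))
Mul(12, Function('z')(H, -2)) = Mul(12, Rational(-7, 9)) = Rational(-28, 3)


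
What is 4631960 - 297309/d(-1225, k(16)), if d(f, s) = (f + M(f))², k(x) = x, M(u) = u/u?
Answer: 2313163669217/499392 ≈ 4.6320e+6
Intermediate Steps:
M(u) = 1
d(f, s) = (1 + f)² (d(f, s) = (f + 1)² = (1 + f)²)
4631960 - 297309/d(-1225, k(16)) = 4631960 - 297309/(1 - 1225)² = 4631960 - 297309/((-1224)²) = 4631960 - 297309/1498176 = 4631960 - 297309*1/1498176 = 4631960 - 99103/499392 = 2313163669217/499392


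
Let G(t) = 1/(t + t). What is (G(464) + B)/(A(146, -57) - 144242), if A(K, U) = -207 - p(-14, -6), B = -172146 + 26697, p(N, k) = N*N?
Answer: 134976671/134230560 ≈ 1.0056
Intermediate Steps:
p(N, k) = N**2
B = -145449
G(t) = 1/(2*t)
A(K, U) = -403 (A(K, U) = -207 - 1*(-14)**2 = -207 - 1*196 = -207 - 196 = -403)
(G(464) + B)/(A(146, -57) - 144242) = ((1/2)/464 - 145449)/(-403 - 144242) = ((1/2)*(1/464) - 145449)/(-144645) = (1/928 - 145449)*(-1/144645) = -134976671/928*(-1/144645) = 134976671/134230560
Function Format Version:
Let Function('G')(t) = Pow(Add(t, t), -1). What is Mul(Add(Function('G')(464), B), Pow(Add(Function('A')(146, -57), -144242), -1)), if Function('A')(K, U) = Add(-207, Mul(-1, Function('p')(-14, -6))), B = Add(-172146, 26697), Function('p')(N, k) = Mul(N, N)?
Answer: Rational(134976671, 134230560) ≈ 1.0056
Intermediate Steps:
Function('p')(N, k) = Pow(N, 2)
B = -145449
Function('G')(t) = Mul(Rational(1, 2), Pow(t, -1)) (Function('G')(t) = Pow(Mul(2, t), -1) = Mul(Rational(1, 2), Pow(t, -1)))
Function('A')(K, U) = -403 (Function('A')(K, U) = Add(-207, Mul(-1, Pow(-14, 2))) = Add(-207, Mul(-1, 196)) = Add(-207, -196) = -403)
Mul(Add(Function('G')(464), B), Pow(Add(Function('A')(146, -57), -144242), -1)) = Mul(Add(Mul(Rational(1, 2), Pow(464, -1)), -145449), Pow(Add(-403, -144242), -1)) = Mul(Add(Mul(Rational(1, 2), Rational(1, 464)), -145449), Pow(-144645, -1)) = Mul(Add(Rational(1, 928), -145449), Rational(-1, 144645)) = Mul(Rational(-134976671, 928), Rational(-1, 144645)) = Rational(134976671, 134230560)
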